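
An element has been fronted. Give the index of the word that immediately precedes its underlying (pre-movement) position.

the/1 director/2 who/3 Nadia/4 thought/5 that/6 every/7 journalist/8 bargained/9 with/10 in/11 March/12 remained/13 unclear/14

The displaced element is "the director" (word 2).
It is linked across 1 clause boundary (that).
It functions as the object of the preposition "with" of "bargained", so the gap sits immediately after word 10 ("with").
Base order: Nadia thought that every journalist bargained with the director in March.

10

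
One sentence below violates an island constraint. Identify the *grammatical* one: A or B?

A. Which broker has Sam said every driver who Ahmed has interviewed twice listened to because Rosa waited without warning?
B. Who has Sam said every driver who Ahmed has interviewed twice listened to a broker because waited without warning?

In B, the wh-phrase is extracted from inside an adjunct island (introduced by "because"), which blocks movement.
In A, the extraction path crosses only that-complement boundaries, which are transparent.
So A is grammatical.

A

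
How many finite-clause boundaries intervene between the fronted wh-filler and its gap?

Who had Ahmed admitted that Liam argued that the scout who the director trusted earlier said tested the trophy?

"who" is extracted from the subject of "tested".
Boundaries crossed, outermost first: [that], [that], [Ø] — 3 in total.

3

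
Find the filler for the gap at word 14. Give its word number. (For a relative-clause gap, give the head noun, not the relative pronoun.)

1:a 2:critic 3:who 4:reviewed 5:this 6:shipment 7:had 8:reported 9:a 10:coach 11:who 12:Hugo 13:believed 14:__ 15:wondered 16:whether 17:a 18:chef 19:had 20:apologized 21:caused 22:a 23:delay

The gap at 14 is the subject of "wondered", inside a relative clause.
The relative pronoun is "who" (word 11); it is bound by the head noun immediately before it.
Its filler is the head noun "coach", at word 10.

10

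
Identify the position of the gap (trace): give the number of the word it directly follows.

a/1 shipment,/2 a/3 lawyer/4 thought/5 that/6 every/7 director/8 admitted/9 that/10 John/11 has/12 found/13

13

The displaced element is "a shipment" (word 2).
It is linked across 2 clause boundaries (that → that).
It functions as the direct object of "found", so the gap sits immediately after word 13 ("found").
Base order: A lawyer thought that every director admitted that John has found a shipment.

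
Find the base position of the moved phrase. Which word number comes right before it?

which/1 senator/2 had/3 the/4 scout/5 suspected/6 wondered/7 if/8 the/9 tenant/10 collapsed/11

The displaced element is "which senator" (word 2).
It is linked across 1 clause boundary (Ø).
It functions as the subject of "wondered", so the gap sits immediately after word 6 ("suspected").
Base order: The scout had suspected which senator wondered if the tenant collapsed.

6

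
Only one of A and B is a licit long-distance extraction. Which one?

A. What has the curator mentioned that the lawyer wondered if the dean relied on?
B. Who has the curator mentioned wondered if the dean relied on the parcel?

In A, the wh-phrase is extracted from inside a wh-island (introduced by "if"), which blocks movement.
In B, the extraction path crosses only that-complement boundaries, which are transparent.
So B is grammatical.

B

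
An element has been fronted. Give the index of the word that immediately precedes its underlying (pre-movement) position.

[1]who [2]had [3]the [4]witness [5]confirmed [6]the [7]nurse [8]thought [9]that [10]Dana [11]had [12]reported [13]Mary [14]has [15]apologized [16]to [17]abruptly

16

The displaced element is "who" (word 1).
It is linked across 3 clause boundaries (Ø → that → Ø).
It functions as the object of the preposition "to" of "apologized", so the gap sits immediately after word 16 ("to").
Base order: The witness had confirmed the nurse thought that Dana had reported Mary has apologized to who abruptly.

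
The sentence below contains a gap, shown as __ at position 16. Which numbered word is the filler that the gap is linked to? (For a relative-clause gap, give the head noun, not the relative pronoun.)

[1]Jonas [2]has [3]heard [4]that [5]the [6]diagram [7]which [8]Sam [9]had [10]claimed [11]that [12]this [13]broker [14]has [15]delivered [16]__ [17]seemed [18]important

The gap at 16 is the object of "delivered", inside a relative clause.
The relative pronoun is "which" (word 7); it is bound by the head noun immediately before it.
Its filler is the head noun "diagram", at word 6.

6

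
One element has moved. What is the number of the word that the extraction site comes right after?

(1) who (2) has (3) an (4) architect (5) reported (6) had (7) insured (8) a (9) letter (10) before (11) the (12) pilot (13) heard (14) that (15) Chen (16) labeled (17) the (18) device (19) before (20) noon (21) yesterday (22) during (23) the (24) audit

The displaced element is "who" (word 1).
It is linked across 1 clause boundary (Ø).
It functions as the subject of "insured", so the gap sits immediately after word 5 ("reported").
Base order: An architect has reported that who had insured a letter before the pilot heard that Chen labeled the device before noon yesterday during the audit.

5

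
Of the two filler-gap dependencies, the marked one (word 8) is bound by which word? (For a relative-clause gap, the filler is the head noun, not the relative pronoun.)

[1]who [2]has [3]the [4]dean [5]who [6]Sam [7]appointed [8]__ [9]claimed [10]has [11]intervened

4

The marked gap is inside the relative clause, the direct object of "appointed".
Its filler is the head noun "dean" (via "who"), at word 4.
(The other dependency links word 1 to a gap after word 9.)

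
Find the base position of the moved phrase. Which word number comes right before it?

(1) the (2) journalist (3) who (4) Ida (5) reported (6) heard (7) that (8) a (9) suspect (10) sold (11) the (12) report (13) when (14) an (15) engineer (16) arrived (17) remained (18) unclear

The displaced element is "the journalist" (word 2).
It is linked across 1 clause boundary (Ø).
It functions as the subject of "heard", so the gap sits immediately after word 5 ("reported").
Base order: Ida reported that the journalist heard that a suspect sold the report when an engineer arrived.

5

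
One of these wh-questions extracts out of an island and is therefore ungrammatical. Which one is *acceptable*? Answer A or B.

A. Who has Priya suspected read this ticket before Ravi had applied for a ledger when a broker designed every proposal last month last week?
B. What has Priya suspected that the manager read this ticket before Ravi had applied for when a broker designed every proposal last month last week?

A

In B, the wh-phrase is extracted from inside an adjunct island (introduced by "before"), which blocks movement.
In A, the extraction path crosses only that-complement boundaries, which are transparent.
So A is grammatical.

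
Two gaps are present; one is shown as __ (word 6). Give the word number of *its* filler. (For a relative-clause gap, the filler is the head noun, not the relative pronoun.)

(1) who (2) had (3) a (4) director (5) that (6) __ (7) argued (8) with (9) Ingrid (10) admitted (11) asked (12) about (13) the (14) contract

The marked gap is inside the relative clause, the subject of "argued".
Its filler is the head noun "director" (via "that"), at word 4.
(The other dependency links word 1 to a gap after word 10.)

4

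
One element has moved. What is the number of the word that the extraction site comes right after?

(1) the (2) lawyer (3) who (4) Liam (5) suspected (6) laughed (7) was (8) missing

5

The displaced element is "the lawyer" (word 2).
It is linked across 1 clause boundary (Ø).
It functions as the subject of "laughed", so the gap sits immediately after word 5 ("suspected").
Base order: Liam suspected the lawyer laughed.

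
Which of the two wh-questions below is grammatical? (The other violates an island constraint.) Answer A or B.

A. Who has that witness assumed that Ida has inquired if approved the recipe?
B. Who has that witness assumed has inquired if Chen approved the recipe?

B

In A, the wh-phrase is extracted from inside a wh-island (introduced by "if"), which blocks movement.
In B, the extraction path crosses only that-complement boundaries, which are transparent.
So B is grammatical.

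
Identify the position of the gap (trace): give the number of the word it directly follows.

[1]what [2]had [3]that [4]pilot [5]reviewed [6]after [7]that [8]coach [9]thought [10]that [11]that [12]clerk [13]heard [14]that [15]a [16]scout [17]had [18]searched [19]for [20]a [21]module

The displaced element is "what" (word 1).
It functions as the direct object of "reviewed", so the gap sits immediately after word 5 ("reviewed").
Base order: That pilot had reviewed what after that coach thought that that clerk heard that a scout had searched for a module.

5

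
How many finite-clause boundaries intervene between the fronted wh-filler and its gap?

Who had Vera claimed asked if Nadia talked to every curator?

"who" is extracted from the subject of "asked".
Boundaries crossed, outermost first: [Ø] — 1 in total.

1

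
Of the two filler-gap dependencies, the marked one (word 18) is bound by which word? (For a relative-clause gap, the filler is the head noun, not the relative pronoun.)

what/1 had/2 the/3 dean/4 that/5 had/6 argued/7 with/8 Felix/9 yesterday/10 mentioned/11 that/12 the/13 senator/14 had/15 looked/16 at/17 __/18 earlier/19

The marked gap is the object of the preposition "at" of "looked".
Its filler is the fronted wh-phrase "what", at word 1.
(The other dependency links word 4 to a gap after word 5.)

1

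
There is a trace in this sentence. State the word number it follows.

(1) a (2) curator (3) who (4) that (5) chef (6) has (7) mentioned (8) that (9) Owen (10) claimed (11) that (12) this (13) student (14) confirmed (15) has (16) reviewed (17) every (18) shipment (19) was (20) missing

14

The displaced element is "a curator" (word 2).
It is linked across 3 clause boundaries (that → that → Ø).
It functions as the subject of "reviewed", so the gap sits immediately after word 14 ("confirmed").
Base order: That chef has mentioned that Owen claimed that this student confirmed that a curator has reviewed every shipment.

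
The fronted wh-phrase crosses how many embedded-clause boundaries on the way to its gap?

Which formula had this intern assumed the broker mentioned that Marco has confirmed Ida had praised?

"which formula" is extracted from the object of "praised".
Boundaries crossed, outermost first: [Ø], [that], [Ø] — 3 in total.

3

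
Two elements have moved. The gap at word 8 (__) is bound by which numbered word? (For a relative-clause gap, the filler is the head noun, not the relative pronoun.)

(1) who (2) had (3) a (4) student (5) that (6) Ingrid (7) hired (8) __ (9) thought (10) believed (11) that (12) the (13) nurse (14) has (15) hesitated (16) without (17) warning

The marked gap is inside the relative clause, the direct object of "hired".
Its filler is the head noun "student" (via "that"), at word 4.
(The other dependency links word 1 to a gap after word 9.)

4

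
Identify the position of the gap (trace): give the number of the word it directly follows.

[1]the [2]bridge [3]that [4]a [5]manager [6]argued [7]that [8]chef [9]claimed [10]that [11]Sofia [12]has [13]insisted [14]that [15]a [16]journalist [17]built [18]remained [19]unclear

The displaced element is "the bridge" (word 2).
It is linked across 3 clause boundaries (Ø → that → that).
It functions as the direct object of "built", so the gap sits immediately after word 17 ("built").
Base order: A manager argued that chef claimed that Sofia has insisted that a journalist built the bridge.

17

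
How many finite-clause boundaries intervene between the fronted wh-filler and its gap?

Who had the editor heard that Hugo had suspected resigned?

2

"who" is extracted from the subject of "resigned".
Boundaries crossed, outermost first: [that], [Ø] — 2 in total.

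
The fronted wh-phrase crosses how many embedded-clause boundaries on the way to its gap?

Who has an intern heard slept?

1

"who" is extracted from the subject of "slept".
Boundaries crossed, outermost first: [Ø] — 1 in total.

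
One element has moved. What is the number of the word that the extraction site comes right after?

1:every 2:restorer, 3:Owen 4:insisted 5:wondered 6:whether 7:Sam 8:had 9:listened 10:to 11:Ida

The displaced element is "every restorer" (word 2).
It is linked across 1 clause boundary (Ø).
It functions as the subject of "wondered", so the gap sits immediately after word 4 ("insisted").
Base order: Owen insisted that every restorer wondered whether Sam had listened to Ida.

4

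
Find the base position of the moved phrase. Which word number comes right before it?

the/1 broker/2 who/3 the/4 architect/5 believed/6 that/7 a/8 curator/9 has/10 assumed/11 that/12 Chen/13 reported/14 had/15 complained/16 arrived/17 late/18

The displaced element is "the broker" (word 2).
It is linked across 3 clause boundaries (that → that → Ø).
It functions as the subject of "complained", so the gap sits immediately after word 14 ("reported").
Base order: The architect believed that a curator has assumed that Chen reported that the broker had complained.

14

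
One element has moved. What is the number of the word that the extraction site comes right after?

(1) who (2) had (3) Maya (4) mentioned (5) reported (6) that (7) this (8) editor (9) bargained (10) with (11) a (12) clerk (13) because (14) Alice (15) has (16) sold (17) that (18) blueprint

The displaced element is "who" (word 1).
It is linked across 1 clause boundary (Ø).
It functions as the subject of "reported", so the gap sits immediately after word 4 ("mentioned").
Base order: Maya had mentioned who reported that this editor bargained with a clerk because Alice has sold that blueprint.

4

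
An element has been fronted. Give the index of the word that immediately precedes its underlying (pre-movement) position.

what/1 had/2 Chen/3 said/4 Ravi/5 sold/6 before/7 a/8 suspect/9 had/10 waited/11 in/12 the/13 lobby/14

6

The displaced element is "what" (word 1).
It is linked across 1 clause boundary (Ø).
It functions as the direct object of "sold", so the gap sits immediately after word 6 ("sold").
Base order: Chen had said Ravi sold what before a suspect had waited in the lobby.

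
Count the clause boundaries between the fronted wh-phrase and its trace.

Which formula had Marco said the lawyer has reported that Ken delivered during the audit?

"which formula" is extracted from the object of "delivered".
Boundaries crossed, outermost first: [Ø], [that] — 2 in total.

2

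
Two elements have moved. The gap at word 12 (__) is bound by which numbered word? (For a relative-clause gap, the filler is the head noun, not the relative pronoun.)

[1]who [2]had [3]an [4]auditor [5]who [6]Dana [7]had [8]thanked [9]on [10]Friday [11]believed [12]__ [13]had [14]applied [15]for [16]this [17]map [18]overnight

1

The marked gap is the subject of "applied".
Its filler is the fronted wh-phrase "who", at word 1.
(The other dependency links word 4 to a gap after word 8.)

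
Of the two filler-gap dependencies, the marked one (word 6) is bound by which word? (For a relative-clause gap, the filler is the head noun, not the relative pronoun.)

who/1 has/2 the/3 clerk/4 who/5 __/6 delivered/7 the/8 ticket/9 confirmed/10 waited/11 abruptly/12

The marked gap is inside the relative clause, the subject of "delivered".
Its filler is the head noun "clerk" (via "who"), at word 4.
(The other dependency links word 1 to a gap after word 10.)

4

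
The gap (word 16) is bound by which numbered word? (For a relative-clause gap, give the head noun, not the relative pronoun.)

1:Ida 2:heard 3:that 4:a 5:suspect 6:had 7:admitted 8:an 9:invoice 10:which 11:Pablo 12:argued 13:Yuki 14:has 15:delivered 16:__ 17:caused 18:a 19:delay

The gap at 16 is the object of "delivered", inside a relative clause.
The relative pronoun is "which" (word 10); it is bound by the head noun immediately before it.
Its filler is the head noun "invoice", at word 9.

9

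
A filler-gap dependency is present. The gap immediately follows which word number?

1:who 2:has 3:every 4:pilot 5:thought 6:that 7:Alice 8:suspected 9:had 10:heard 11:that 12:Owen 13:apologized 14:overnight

The displaced element is "who" (word 1).
It is linked across 2 clause boundaries (that → Ø).
It functions as the subject of "heard", so the gap sits immediately after word 8 ("suspected").
Base order: Every pilot has thought that Alice suspected that who had heard that Owen apologized overnight.

8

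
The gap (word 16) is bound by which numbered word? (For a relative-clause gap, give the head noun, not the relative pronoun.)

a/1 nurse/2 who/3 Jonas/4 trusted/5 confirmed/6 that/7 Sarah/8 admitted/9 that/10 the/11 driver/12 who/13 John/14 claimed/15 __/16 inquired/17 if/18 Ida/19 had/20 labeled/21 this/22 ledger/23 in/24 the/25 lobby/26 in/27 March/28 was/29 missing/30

The gap at 16 is the subject of "inquired", inside a relative clause.
The relative pronoun is "who" (word 13); it is bound by the head noun immediately before it.
Its filler is the head noun "driver", at word 12.

12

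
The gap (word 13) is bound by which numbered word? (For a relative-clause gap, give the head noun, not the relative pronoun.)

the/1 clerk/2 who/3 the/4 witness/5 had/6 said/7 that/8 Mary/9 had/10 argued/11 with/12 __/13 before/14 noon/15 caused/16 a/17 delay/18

The gap at 13 is the prepositional object of "argued", inside a relative clause.
The relative pronoun is "who" (word 3); it is bound by the head noun immediately before it.
Its filler is the head noun "clerk", at word 2.

2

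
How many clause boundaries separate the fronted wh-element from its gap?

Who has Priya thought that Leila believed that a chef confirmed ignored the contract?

3

"who" is extracted from the subject of "ignored".
Boundaries crossed, outermost first: [that], [that], [Ø] — 3 in total.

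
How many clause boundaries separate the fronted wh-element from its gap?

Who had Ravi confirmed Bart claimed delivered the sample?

"who" is extracted from the subject of "delivered".
Boundaries crossed, outermost first: [Ø], [Ø] — 2 in total.

2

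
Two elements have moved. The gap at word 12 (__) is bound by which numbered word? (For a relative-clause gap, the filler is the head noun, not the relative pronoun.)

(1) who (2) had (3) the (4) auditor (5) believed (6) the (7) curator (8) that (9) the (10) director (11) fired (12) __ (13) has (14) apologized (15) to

7

The marked gap is inside the relative clause, the direct object of "fired".
Its filler is the head noun "curator" (via "that"), at word 7.
(The other dependency links word 1 to a gap after word 15.)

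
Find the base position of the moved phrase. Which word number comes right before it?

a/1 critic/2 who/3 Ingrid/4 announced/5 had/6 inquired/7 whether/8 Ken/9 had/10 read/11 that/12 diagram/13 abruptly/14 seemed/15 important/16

The displaced element is "a critic" (word 2).
It is linked across 1 clause boundary (Ø).
It functions as the subject of "inquired", so the gap sits immediately after word 5 ("announced").
Base order: Ingrid announced that a critic had inquired whether Ken had read that diagram abruptly.

5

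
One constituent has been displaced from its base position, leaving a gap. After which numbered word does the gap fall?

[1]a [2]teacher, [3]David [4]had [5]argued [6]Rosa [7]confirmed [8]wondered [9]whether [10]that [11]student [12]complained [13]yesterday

The displaced element is "a teacher" (word 2).
It is linked across 2 clause boundaries (Ø → Ø).
It functions as the subject of "wondered", so the gap sits immediately after word 7 ("confirmed").
Base order: David had argued Rosa confirmed that a teacher wondered whether that student complained yesterday.

7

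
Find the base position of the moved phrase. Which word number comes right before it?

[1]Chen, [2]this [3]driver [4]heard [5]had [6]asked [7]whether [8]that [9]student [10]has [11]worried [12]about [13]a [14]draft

The displaced element is "Chen" (word 1).
It is linked across 1 clause boundary (Ø).
It functions as the subject of "asked", so the gap sits immediately after word 4 ("heard").
Base order: This driver heard that Chen had asked whether that student has worried about a draft.

4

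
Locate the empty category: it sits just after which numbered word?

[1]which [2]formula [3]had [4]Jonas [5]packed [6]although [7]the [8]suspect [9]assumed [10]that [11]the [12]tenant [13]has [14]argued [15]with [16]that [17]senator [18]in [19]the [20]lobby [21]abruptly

5

The displaced element is "which formula" (word 2).
It functions as the direct object of "packed", so the gap sits immediately after word 5 ("packed").
Base order: Jonas had packed which formula although the suspect assumed that the tenant has argued with that senator in the lobby abruptly.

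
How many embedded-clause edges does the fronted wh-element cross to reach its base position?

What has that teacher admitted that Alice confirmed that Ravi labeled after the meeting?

2

"what" is extracted from the object of "labeled".
Boundaries crossed, outermost first: [that], [that] — 2 in total.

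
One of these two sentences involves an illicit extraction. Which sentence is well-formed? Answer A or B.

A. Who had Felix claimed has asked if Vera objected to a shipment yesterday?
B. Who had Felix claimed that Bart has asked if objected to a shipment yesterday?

In B, the wh-phrase is extracted from inside a wh-island (introduced by "if"), which blocks movement.
In A, the extraction path crosses only that-complement boundaries, which are transparent.
So A is grammatical.

A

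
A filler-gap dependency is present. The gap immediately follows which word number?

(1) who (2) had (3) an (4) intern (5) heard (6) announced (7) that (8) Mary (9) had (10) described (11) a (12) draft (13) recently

The displaced element is "who" (word 1).
It is linked across 1 clause boundary (Ø).
It functions as the subject of "announced", so the gap sits immediately after word 5 ("heard").
Base order: An intern had heard that who announced that Mary had described a draft recently.

5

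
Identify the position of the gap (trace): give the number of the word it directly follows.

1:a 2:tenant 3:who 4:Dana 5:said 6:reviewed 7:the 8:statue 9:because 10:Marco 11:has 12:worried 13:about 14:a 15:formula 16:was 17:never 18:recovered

5

The displaced element is "a tenant" (word 2).
It is linked across 1 clause boundary (Ø).
It functions as the subject of "reviewed", so the gap sits immediately after word 5 ("said").
Base order: Dana said that a tenant reviewed the statue because Marco has worried about a formula.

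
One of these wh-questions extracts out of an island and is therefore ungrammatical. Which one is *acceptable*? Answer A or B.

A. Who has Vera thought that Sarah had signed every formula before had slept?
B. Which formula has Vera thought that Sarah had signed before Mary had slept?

B

In A, the wh-phrase is extracted from inside an adjunct island (introduced by "before"), which blocks movement.
In B, the extraction path crosses only that-complement boundaries, which are transparent.
So B is grammatical.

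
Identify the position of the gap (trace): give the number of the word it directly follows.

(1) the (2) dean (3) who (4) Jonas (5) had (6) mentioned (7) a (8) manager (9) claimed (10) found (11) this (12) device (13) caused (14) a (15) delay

The displaced element is "the dean" (word 2).
It is linked across 2 clause boundaries (Ø → Ø).
It functions as the subject of "found", so the gap sits immediately after word 9 ("claimed").
Base order: Jonas had mentioned a manager claimed the dean found this device.

9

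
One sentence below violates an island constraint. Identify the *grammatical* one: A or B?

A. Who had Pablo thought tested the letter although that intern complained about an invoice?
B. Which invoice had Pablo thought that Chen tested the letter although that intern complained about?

In B, the wh-phrase is extracted from inside an adjunct island (introduced by "although"), which blocks movement.
In A, the extraction path crosses only that-complement boundaries, which are transparent.
So A is grammatical.

A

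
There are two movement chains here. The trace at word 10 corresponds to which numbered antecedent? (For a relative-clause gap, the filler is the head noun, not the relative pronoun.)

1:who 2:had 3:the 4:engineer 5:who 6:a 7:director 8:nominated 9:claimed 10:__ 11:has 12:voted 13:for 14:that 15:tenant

1

The marked gap is the subject of "voted".
Its filler is the fronted wh-phrase "who", at word 1.
(The other dependency links word 4 to a gap after word 8.)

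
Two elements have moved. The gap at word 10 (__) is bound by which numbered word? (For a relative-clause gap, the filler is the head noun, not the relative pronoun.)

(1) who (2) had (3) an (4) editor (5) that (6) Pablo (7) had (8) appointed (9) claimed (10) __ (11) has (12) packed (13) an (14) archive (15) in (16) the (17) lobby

1

The marked gap is the subject of "packed".
Its filler is the fronted wh-phrase "who", at word 1.
(The other dependency links word 4 to a gap after word 8.)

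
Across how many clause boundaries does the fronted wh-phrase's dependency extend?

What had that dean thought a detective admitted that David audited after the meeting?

"what" is extracted from the object of "audited".
Boundaries crossed, outermost first: [Ø], [that] — 2 in total.

2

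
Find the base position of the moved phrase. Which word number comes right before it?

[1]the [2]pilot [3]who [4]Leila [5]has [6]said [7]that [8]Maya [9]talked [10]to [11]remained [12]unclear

10

The displaced element is "the pilot" (word 2).
It is linked across 1 clause boundary (that).
It functions as the object of the preposition "to" of "talked", so the gap sits immediately after word 10 ("to").
Base order: Leila has said that Maya talked to the pilot.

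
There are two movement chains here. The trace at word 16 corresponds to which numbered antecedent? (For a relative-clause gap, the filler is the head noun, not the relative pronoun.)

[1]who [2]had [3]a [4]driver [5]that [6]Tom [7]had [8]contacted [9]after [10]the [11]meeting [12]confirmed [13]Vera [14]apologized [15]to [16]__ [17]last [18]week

1

The marked gap is the object of the preposition "to" of "apologized".
Its filler is the fronted wh-phrase "who", at word 1.
(The other dependency links word 4 to a gap after word 8.)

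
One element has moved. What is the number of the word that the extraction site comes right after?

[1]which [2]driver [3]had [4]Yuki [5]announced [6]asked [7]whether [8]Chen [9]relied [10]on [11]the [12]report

5

The displaced element is "which driver" (word 2).
It is linked across 1 clause boundary (Ø).
It functions as the subject of "asked", so the gap sits immediately after word 5 ("announced").
Base order: Yuki had announced that which driver asked whether Chen relied on the report.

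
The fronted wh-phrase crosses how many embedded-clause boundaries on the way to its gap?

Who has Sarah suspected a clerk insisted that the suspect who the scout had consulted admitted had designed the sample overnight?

3

"who" is extracted from the subject of "designed".
Boundaries crossed, outermost first: [Ø], [that], [Ø] — 3 in total.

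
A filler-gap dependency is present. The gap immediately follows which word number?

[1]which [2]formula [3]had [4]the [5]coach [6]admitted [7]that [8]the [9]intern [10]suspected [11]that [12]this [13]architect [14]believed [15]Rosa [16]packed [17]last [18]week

16

The displaced element is "which formula" (word 2).
It is linked across 3 clause boundaries (that → that → Ø).
It functions as the direct object of "packed", so the gap sits immediately after word 16 ("packed").
Base order: The coach had admitted that the intern suspected that this architect believed Rosa packed which formula last week.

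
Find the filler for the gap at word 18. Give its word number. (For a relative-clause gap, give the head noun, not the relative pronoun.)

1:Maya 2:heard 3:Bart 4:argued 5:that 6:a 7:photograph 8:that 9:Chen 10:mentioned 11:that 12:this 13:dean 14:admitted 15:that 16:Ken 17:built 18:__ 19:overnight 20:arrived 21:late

7

The gap at 18 is the object of "built", inside a relative clause.
The relative pronoun is "that" (word 8); it is bound by the head noun immediately before it.
Its filler is the head noun "photograph", at word 7.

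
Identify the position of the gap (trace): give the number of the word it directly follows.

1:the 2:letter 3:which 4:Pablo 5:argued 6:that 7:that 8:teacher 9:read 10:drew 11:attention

9

The displaced element is "the letter" (word 2).
It is linked across 1 clause boundary (that).
It functions as the direct object of "read", so the gap sits immediately after word 9 ("read").
Base order: Pablo argued that that teacher read the letter.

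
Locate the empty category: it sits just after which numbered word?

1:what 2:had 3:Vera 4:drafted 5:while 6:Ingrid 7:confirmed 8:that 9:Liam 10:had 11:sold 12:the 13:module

The displaced element is "what" (word 1).
It functions as the direct object of "drafted", so the gap sits immediately after word 4 ("drafted").
Base order: Vera had drafted what while Ingrid confirmed that Liam had sold the module.

4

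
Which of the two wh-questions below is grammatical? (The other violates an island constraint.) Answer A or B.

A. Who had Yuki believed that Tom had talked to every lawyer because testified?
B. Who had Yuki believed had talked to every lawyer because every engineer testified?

In A, the wh-phrase is extracted from inside an adjunct island (introduced by "because"), which blocks movement.
In B, the extraction path crosses only that-complement boundaries, which are transparent.
So B is grammatical.

B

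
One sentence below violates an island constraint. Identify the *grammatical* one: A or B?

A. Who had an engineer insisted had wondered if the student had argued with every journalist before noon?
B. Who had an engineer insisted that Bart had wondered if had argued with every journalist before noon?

A

In B, the wh-phrase is extracted from inside a wh-island (introduced by "if"), which blocks movement.
In A, the extraction path crosses only that-complement boundaries, which are transparent.
So A is grammatical.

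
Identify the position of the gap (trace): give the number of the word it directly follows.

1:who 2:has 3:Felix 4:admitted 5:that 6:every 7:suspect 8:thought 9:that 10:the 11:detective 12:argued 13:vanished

The displaced element is "who" (word 1).
It is linked across 3 clause boundaries (that → that → Ø).
It functions as the subject of "vanished", so the gap sits immediately after word 12 ("argued").
Base order: Felix has admitted that every suspect thought that the detective argued that who vanished.

12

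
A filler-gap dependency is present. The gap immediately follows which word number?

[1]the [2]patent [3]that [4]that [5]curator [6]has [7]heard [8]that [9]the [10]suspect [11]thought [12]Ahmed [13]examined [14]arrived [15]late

The displaced element is "the patent" (word 2).
It is linked across 2 clause boundaries (that → Ø).
It functions as the direct object of "examined", so the gap sits immediately after word 13 ("examined").
Base order: That curator has heard that the suspect thought Ahmed examined the patent.

13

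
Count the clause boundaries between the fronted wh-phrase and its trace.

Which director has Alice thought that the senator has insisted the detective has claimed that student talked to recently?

3

"which director" is extracted from the PP object of "talked".
Boundaries crossed, outermost first: [that], [Ø], [Ø] — 3 in total.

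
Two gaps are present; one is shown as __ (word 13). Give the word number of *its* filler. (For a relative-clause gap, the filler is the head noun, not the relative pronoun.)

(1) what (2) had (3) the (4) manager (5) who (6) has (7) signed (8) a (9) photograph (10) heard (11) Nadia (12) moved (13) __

1

The marked gap is the direct object of "moved".
Its filler is the fronted wh-phrase "what", at word 1.
(The other dependency links word 4 to a gap after word 5.)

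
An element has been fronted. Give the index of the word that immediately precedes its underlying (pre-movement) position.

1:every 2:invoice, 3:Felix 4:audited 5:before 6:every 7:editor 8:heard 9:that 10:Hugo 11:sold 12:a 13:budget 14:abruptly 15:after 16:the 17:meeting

The displaced element is "every invoice" (word 2).
It functions as the direct object of "audited", so the gap sits immediately after word 4 ("audited").
Base order: Felix audited every invoice before every editor heard that Hugo sold a budget abruptly after the meeting.

4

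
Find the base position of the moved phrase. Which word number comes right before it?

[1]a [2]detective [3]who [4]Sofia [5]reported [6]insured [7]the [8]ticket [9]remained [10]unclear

The displaced element is "a detective" (word 2).
It is linked across 1 clause boundary (Ø).
It functions as the subject of "insured", so the gap sits immediately after word 5 ("reported").
Base order: Sofia reported that a detective insured the ticket.

5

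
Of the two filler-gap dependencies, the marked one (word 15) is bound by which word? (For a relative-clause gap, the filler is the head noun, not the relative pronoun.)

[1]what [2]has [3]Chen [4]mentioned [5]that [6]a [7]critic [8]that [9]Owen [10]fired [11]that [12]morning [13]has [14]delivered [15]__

1

The marked gap is the direct object of "delivered".
Its filler is the fronted wh-phrase "what", at word 1.
(The other dependency links word 7 to a gap after word 10.)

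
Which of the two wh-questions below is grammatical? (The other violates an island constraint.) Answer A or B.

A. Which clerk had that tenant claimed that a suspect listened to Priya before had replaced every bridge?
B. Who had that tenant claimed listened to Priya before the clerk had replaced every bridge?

In A, the wh-phrase is extracted from inside an adjunct island (introduced by "before"), which blocks movement.
In B, the extraction path crosses only that-complement boundaries, which are transparent.
So B is grammatical.

B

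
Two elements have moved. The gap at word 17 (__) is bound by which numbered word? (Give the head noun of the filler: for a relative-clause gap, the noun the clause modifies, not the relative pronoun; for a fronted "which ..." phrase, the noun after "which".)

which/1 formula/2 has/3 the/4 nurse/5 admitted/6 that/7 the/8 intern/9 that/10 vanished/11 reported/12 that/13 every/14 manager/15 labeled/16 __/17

The marked gap is the direct object of "labeled".
Its filler is the fronted wh-phrase "which formula", at word 2.
(The other dependency links word 9 to a gap after word 10.)

2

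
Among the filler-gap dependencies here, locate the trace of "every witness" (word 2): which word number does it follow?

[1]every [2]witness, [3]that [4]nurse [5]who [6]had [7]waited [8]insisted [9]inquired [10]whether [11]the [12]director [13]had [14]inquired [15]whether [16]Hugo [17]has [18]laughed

8

The displaced element is "every witness" (word 2).
It is linked across 1 clause boundary (Ø).
It functions as the subject of "inquired", so the gap sits immediately after word 8 ("insisted").
Base order: That nurse who had waited insisted that every witness inquired whether the director had inquired whether Hugo has laughed.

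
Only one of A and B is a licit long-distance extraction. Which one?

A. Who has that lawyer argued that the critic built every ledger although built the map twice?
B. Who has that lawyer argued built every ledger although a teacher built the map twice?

In A, the wh-phrase is extracted from inside an adjunct island (introduced by "although"), which blocks movement.
In B, the extraction path crosses only that-complement boundaries, which are transparent.
So B is grammatical.

B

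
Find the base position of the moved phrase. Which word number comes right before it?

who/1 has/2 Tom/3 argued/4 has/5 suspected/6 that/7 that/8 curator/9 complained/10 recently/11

The displaced element is "who" (word 1).
It is linked across 1 clause boundary (Ø).
It functions as the subject of "suspected", so the gap sits immediately after word 4 ("argued").
Base order: Tom has argued who has suspected that that curator complained recently.

4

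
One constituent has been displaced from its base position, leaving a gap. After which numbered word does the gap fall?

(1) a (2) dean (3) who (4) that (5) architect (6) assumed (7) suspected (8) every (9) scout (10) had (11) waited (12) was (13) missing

6

The displaced element is "a dean" (word 2).
It is linked across 1 clause boundary (Ø).
It functions as the subject of "suspected", so the gap sits immediately after word 6 ("assumed").
Base order: That architect assumed that a dean suspected every scout had waited.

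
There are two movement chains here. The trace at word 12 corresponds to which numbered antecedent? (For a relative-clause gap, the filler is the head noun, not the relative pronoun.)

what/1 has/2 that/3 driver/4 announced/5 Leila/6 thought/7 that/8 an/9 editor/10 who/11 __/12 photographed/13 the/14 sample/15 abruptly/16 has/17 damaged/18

10

The marked gap is inside the relative clause, the subject of "photographed".
Its filler is the head noun "editor" (via "who"), at word 10.
(The other dependency links word 1 to a gap after word 18.)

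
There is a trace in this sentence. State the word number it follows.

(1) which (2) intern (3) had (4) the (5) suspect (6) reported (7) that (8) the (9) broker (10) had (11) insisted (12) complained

11

The displaced element is "which intern" (word 2).
It is linked across 2 clause boundaries (that → Ø).
It functions as the subject of "complained", so the gap sits immediately after word 11 ("insisted").
Base order: The suspect had reported that the broker had insisted that which intern complained.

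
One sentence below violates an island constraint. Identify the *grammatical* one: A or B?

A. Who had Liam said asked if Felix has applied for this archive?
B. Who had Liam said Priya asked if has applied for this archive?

A

In B, the wh-phrase is extracted from inside a wh-island (introduced by "if"), which blocks movement.
In A, the extraction path crosses only that-complement boundaries, which are transparent.
So A is grammatical.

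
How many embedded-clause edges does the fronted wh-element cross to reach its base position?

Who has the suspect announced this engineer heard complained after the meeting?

"who" is extracted from the subject of "complained".
Boundaries crossed, outermost first: [Ø], [Ø] — 2 in total.

2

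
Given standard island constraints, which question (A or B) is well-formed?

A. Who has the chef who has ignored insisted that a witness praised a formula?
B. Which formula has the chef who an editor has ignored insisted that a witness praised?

In A, the wh-phrase is extracted from inside a complex-NP island (relative clause) (introduced by "who"), which blocks movement.
In B, the extraction path crosses only that-complement boundaries, which are transparent.
So B is grammatical.

B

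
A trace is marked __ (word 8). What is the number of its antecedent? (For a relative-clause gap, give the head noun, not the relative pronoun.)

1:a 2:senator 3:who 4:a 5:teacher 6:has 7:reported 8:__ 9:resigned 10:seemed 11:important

2

The gap at 8 is the subject of "resigned", inside a relative clause.
The relative pronoun is "who" (word 3); it is bound by the head noun immediately before it.
Its filler is the head noun "senator", at word 2.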